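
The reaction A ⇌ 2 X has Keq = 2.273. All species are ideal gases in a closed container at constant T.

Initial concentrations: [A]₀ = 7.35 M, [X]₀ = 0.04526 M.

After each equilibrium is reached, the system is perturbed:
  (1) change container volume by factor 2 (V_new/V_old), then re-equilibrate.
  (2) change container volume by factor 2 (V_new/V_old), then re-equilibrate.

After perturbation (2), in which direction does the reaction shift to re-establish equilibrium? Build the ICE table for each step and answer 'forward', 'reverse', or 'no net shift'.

Direction: forward

Q₀ = 2.7870e-04 vs Keq = 2.273 ⇒ Q<K, forward
Step 1:
                   A          X
  Initial       7.35    0.04526
  Change       -1.76      3.519
  Equil         5.59      3.565
  solve Keq expr → x = 1.76; check Q = 2.273
Then change container volume by factor 2 (V_new/V_old).
Step 2:
                   A          X
  Initial      2.795      1.782
  Change     -0.2997     0.5993
  Equil        2.495      2.382
  solve Keq expr → x = 0.2997; check Q = 2.273
Then change container volume by factor 2 (V_new/V_old).
Step 3:
                   A          X
  Initial      1.248      1.191
  Change     -0.1826     0.3652
  Equil        1.065      1.556
  solve Keq expr → x = 0.1826; check Q = 2.273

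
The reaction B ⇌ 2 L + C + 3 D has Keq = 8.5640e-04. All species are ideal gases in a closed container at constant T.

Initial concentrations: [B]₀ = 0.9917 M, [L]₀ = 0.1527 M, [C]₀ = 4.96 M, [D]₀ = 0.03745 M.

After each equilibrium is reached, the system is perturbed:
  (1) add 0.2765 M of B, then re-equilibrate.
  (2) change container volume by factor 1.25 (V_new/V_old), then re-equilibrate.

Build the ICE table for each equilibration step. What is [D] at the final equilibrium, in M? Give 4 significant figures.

Q₀ = 6.1254e-06 vs Keq = 8.5640e-04 ⇒ Q<K, forward
Step 1:
                   B          L          C          D
  I           0.9917     0.1527       4.96    0.03745
  C         -0.03666    0.07332    0.03666       0.11
  E            0.955      0.226      4.997     0.1474
  solve Keq expr → x = 0.03666; check Q = 8.5640e-04
Then add 0.2765 M of B.
Step 2:
                   B          L          C          D
  I            1.232      0.226      4.997     0.1474
  C        -0.003278   0.006557   0.003278   0.009835
  E            1.228     0.2326          5     0.1573
  solve Keq expr → x = 0.003278; check Q = 8.5640e-04
Then change container volume by factor 1.25 (V_new/V_old).
Step 3:
                   B          L          C          D
  I           0.9826     0.1861          4     0.1258
  C         -0.01337    0.02674    0.01337    0.04011
  E           0.9692     0.2128      4.013     0.1659
  solve Keq expr → x = 0.01337; check Q = 8.5640e-04

[D]_eq = 0.1659 M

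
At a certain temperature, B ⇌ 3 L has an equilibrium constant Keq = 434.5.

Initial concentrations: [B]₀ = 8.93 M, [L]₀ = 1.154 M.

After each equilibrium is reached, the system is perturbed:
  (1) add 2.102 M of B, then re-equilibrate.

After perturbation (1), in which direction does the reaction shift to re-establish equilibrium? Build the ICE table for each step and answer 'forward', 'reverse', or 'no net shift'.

Direction: forward

Q₀ = 0.1721 vs Keq = 434.5 ⇒ Q<K, forward
Step 1:
                   B          L
  I             8.93      1.154
  C           -3.932       11.8
  E            4.998      12.95
  solve Keq expr → x = 3.932; check Q = 434.5
Then add 2.102 M of B.
Step 2:
                   B          L
  I              7.1      12.95
  C          -0.4347      1.304
  E            6.665      14.25
  solve Keq expr → x = 0.4347; check Q = 434.5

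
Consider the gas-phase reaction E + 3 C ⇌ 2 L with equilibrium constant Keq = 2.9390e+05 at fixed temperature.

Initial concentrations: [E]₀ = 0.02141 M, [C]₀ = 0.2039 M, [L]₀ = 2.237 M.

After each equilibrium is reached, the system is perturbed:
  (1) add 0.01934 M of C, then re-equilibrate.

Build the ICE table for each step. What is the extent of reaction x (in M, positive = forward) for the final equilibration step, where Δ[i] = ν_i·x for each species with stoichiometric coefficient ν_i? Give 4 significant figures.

x = 0.001205 M

Q₀ = 2.7572e+04 vs Keq = 2.9390e+05 ⇒ Q<K, forward
Step 1:
                    E           C           L
  Initial     0.02141      0.2039       2.237
  Change     -0.01661    -0.04984     0.03323
  Equil      0.004796      0.1541        2.27
  solve Keq expr → x = 0.01661; check Q = 2.9390e+05
Then add 0.01934 M of C.
Step 2:
                    E           C           L
  Initial    0.004796      0.1734        2.27
  Change    -0.001205   -0.003616    0.002411
  Equil      0.003591      0.1698       2.273
  solve Keq expr → x = 0.001205; check Q = 2.9390e+05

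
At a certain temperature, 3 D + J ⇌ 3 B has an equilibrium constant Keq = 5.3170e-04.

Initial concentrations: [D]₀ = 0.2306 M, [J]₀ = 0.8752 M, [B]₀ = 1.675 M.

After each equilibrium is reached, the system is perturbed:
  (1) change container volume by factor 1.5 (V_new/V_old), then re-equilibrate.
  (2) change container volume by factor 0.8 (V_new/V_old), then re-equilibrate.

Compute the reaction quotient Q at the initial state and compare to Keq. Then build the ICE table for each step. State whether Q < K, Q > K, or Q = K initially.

Q₀ = 437.9 vs Keq = 5.3170e-04 ⇒ Q>K, reverse
Step 1:
                   D          J          B
  init        0.2306     0.8752      1.675
  Δ            1.517     0.5058     -1.517
  eq           1.748      1.381     0.1577
  solve Keq expr → x = -0.5058; check Q = 5.3170e-04
Then change container volume by factor 1.5 (V_new/V_old).
Step 2:
                   D          J          B
  init         1.165     0.9206     0.1051
  Δ          0.01219   0.004064   -0.01219
  eq           1.177     0.9247    0.09293
  solve Keq expr → x = -0.004064; check Q = 5.3170e-04
Then change container volume by factor 0.8 (V_new/V_old).
Step 3:
                   D          J          B
  init         1.472      1.156     0.1162
  Δ        -0.008177  -0.002726   0.008177
  eq           1.464      1.153     0.1243
  solve Keq expr → x = 0.002726; check Q = 5.3170e-04

Q₀ = 437.9; Q > K (proceeds reverse)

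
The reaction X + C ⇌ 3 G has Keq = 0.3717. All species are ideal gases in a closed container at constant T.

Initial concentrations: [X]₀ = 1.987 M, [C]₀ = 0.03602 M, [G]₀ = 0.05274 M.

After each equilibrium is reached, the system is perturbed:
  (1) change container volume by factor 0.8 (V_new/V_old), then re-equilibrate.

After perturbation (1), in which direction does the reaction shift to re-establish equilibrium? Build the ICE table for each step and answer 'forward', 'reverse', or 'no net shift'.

Q₀ = 0.00205 vs Keq = 0.3717 ⇒ Q<K, forward
Step 1:
                   X          C          G
  I            1.987    0.03602    0.05274
  C          -0.0316    -0.0316     0.0948
  E            1.955   0.004419     0.1475
  solve Keq expr → x = 0.0316; check Q = 0.3717
Then change container volume by factor 0.8 (V_new/V_old).
Step 2:
                   X          C          G
  I            2.444   0.005524     0.1844
  C         0.001035   0.001035  -0.003106
  E            2.445   0.006559     0.1813
  solve Keq expr → x = -0.001035; check Q = 0.3717

Direction: reverse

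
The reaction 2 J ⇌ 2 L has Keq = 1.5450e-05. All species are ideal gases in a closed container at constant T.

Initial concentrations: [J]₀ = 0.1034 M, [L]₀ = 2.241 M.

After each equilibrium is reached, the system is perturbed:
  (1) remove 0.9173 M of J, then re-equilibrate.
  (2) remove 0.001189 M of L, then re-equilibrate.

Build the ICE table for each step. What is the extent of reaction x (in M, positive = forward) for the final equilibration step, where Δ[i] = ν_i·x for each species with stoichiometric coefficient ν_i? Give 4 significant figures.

Q₀ = 469.7 vs Keq = 1.5450e-05 ⇒ Q>K, reverse
Step 1:
                   J          L
  I           0.1034      2.241
  C            2.232     -2.232
  E            2.335   0.009179
  solve Keq expr → x = -1.116; check Q = 1.5450e-05
Then remove 0.9173 M of J.
Step 2:
                   J          L
  I            1.418   0.009179
  C         0.003591  -0.003591
  E            1.422   0.005587
  solve Keq expr → x = -0.001796; check Q = 1.5450e-05
Then remove 0.001189 M of L.
Step 3:
                   J          L
  I            1.422   0.004398
  C        -0.001184   0.001184
  E             1.42   0.005583
  solve Keq expr → x = 5.9217e-04; check Q = 1.5450e-05

x = 5.9217e-04 M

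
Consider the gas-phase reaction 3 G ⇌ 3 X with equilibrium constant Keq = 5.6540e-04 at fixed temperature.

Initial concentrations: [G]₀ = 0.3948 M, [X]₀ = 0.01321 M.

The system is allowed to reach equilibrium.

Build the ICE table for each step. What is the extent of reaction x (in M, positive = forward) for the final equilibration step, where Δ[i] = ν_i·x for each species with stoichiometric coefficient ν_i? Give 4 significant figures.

x = 0.005984 M

Q₀ = 3.7461e-05 vs Keq = 5.6540e-04 ⇒ Q<K, forward
Step 1:
                  G         X
  I          0.3948   0.01321
  C        -0.01795   0.01795
  E          0.3768   0.03116
  solve Keq expr → x = 0.005984; check Q = 5.6540e-04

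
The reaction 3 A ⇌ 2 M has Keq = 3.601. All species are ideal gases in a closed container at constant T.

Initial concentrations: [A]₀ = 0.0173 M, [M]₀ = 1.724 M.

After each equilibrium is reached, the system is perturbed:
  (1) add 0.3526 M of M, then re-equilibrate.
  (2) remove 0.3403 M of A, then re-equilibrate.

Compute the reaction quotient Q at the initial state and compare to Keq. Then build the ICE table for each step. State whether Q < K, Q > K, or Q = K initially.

Q₀ = 5.7403e+05; Q > K (proceeds reverse)

Q₀ = 5.7403e+05 vs Keq = 3.601 ⇒ Q>K, reverse
Step 1:
                  A         M
  init       0.0173     1.724
  Δ          0.7337   -0.4891
  eq          0.751     1.235
  solve Keq expr → x = -0.2446; check Q = 3.601
Then add 0.3526 M of M.
Step 2:
                  A         M
  init        0.751     1.587
  Δ          0.1095  -0.07298
  eq         0.8604     1.515
  solve Keq expr → x = -0.03649; check Q = 3.601
Then remove 0.3403 M of A.
Step 3:
                  A         M
  init       0.5201     1.515
  Δ          0.2706   -0.1804
  eq         0.7907     1.334
  solve Keq expr → x = -0.09018; check Q = 3.601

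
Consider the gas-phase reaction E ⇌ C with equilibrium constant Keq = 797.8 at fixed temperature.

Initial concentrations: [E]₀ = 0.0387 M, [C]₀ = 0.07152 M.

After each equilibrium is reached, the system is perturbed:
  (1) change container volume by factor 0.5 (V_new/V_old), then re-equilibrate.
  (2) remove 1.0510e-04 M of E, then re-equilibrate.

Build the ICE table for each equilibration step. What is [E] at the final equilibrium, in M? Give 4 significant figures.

Q₀ = 1.848 vs Keq = 797.8 ⇒ Q<K, forward
Step 1:
                   E          C
  Initial     0.0387    0.07152
  Change    -0.03856    0.03856
  Equil   1.3798e-04     0.1101
  solve Keq expr → x = 0.03856; check Q = 797.8
Then change container volume by factor 0.5 (V_new/V_old).
Step 2:
                   E          C
  Initial 2.7596e-04     0.2202
  Change           0          0
  Equil   2.7596e-04     0.2202
  solve Keq expr → x = 0; check Q = 797.8
Then remove 1.0510e-04 M of E.
Step 3:
                   E          C
  Initial 1.7086e-04     0.2202
  Change  1.0497e-04 -1.0497e-04
  Equil   2.7583e-04     0.2201
  solve Keq expr → x = -1.0497e-04; check Q = 797.8

[E]_eq = 2.7583e-04 M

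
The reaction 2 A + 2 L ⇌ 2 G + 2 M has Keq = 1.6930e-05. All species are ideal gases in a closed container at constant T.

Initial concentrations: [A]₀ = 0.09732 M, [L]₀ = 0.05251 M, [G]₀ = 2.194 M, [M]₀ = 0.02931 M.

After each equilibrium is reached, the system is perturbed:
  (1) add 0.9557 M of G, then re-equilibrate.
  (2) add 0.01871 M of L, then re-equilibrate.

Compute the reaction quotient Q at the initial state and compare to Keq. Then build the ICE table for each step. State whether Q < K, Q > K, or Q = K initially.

Q₀ = 158.3 vs Keq = 1.6930e-05 ⇒ Q>K, reverse
Step 1:
                   A          L          G          M
  init       0.09732    0.05251      2.194    0.02931
  Δ          0.02929    0.02929   -0.02929   -0.02929
  eq          0.1266     0.0818      2.165 1.9686e-05
  solve Keq expr → x = -0.01465; check Q = 1.6930e-05
Then add 0.9557 M of G.
Step 2:
                   A          L          G          M
  init        0.1266     0.0818       3.12 1.9686e-05
  Δ       6.0276e-06 6.0276e-06 -6.0276e-06 -6.0276e-06
  eq          0.1266    0.08181       3.12 1.3658e-05
  solve Keq expr → x = -3.0138e-06; check Q = 1.6930e-05
Then add 0.01871 M of L.
Step 3:
                   A          L          G          M
  init        0.1266     0.1005       3.12 1.3658e-05
  Δ       -3.1228e-06 -3.1228e-06 3.1228e-06 3.1228e-06
  eq          0.1266     0.1005       3.12 1.6781e-05
  solve Keq expr → x = 1.5614e-06; check Q = 1.6930e-05

Q₀ = 158.3; Q > K (proceeds reverse)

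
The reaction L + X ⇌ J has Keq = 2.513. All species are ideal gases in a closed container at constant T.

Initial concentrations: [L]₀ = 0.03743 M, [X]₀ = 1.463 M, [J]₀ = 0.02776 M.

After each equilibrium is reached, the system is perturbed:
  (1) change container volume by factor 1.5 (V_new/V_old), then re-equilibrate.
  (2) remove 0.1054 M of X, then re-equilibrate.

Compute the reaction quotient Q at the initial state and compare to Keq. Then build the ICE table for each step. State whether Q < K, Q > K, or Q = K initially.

Q₀ = 0.5069 vs Keq = 2.513 ⇒ Q<K, forward
Step 1:
                  L         X         J
  I         0.03743     1.463   0.02776
  C        -0.02331  -0.02331   0.02331
  E         0.01412      1.44   0.05107
  solve Keq expr → x = 0.02331; check Q = 2.513
Then change container volume by factor 1.5 (V_new/V_old).
Step 2:
                  L         X         J
  I        0.009411    0.9598   0.03405
  C        0.003296  0.003296 -0.003296
  E         0.01271    0.9631   0.03075
  solve Keq expr → x = -0.003296; check Q = 2.513
Then remove 0.1054 M of X.
Step 3:
                  L         X         J
  I         0.01271    0.8577   0.03075
  C        0.001055  0.001055 -0.001055
  E         0.01376    0.8587    0.0297
  solve Keq expr → x = -0.001055; check Q = 2.513

Q₀ = 0.5069; Q < K (proceeds forward)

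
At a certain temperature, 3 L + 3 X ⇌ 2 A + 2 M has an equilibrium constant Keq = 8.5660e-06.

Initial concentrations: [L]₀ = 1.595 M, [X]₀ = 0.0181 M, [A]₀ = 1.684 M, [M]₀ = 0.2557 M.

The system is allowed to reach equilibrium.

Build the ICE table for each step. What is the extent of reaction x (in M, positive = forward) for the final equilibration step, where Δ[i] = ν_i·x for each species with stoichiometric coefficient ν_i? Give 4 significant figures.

x = -0.1271 M

Q₀ = 7706 vs Keq = 8.5660e-06 ⇒ Q>K, reverse
Step 1:
                  L         X         A         M
  Initial     1.595    0.0181     1.684    0.2557
  Change     0.3814    0.3814   -0.2543   -0.2543
  Equil       1.976    0.3995      1.43  0.001436
  solve Keq expr → x = -0.1271; check Q = 8.5660e-06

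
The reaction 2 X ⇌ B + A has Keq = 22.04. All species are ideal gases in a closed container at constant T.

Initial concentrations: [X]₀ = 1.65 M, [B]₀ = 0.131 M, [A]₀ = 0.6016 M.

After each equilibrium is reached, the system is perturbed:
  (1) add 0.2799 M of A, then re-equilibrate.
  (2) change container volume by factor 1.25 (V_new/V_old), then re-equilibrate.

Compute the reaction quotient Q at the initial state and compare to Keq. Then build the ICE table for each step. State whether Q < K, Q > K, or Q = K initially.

Q₀ = 0.02895 vs Keq = 22.04 ⇒ Q<K, forward
Step 1:
                    X           B           A
  I              1.65       0.131      0.6016
  C            -1.426      0.7128      0.7128
  E            0.2243      0.8438       1.314
  solve Keq expr → x = 0.7128; check Q = 22.04
Then add 0.2799 M of A.
Step 2:
                    X           B           A
  I            0.2243      0.8438       1.594
  C           0.02044    -0.01022    -0.01022
  E            0.2448      0.8336       1.584
  solve Keq expr → x = -0.01022; check Q = 22.04
Then change container volume by factor 1.25 (V_new/V_old).
Step 3:
                    X           B           A
  I            0.1958      0.6669       1.267
  C                 0           0           0
  E            0.1958      0.6669       1.267
  solve Keq expr → x = 0; check Q = 22.04

Q₀ = 0.02895; Q < K (proceeds forward)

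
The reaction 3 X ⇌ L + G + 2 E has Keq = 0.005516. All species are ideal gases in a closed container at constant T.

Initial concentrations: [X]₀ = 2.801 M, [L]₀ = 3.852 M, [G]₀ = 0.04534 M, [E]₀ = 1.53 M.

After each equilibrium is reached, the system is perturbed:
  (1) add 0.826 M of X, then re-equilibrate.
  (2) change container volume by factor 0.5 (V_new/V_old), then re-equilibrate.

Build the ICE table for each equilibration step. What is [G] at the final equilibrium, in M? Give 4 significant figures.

Q₀ = 0.0186 vs Keq = 0.005516 ⇒ Q>K, reverse
Step 1:
                    X           L           G           E
  init          2.801       3.852     0.04534        1.53
  Δ           0.08782    -0.02927    -0.02927    -0.05855
  eq            2.889       3.823     0.01607       1.471
  solve Keq expr → x = -0.02927; check Q = 0.005516
Then add 0.826 M of X.
Step 2:
                    X           L           G           E
  init          3.715       3.823     0.01607       1.471
  Δ          -0.04614     0.01538     0.01538     0.03076
  eq            3.669       3.838     0.03145       1.502
  solve Keq expr → x = 0.01538; check Q = 0.005516
Then change container volume by factor 0.5 (V_new/V_old).
Step 3:
                    X           L           G           E
  init          7.337       7.676     0.06289       3.004
  Δ            0.0867     -0.0289     -0.0289     -0.0578
  eq            7.424       7.647     0.03399       2.947
  solve Keq expr → x = -0.0289; check Q = 0.005516

[G]_eq = 0.03399 M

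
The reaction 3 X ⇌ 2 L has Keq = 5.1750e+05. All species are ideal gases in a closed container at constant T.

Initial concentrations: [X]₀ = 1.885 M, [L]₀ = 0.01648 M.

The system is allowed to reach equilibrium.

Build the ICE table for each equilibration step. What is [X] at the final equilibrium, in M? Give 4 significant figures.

[X]_eq = 0.01456 M

Q₀ = 4.0549e-05 vs Keq = 5.1750e+05 ⇒ Q<K, forward
Step 1:
                    X           L
  init          1.885     0.01648
  Δ             -1.87       1.247
  eq          0.01456       1.263
  solve Keq expr → x = 0.6235; check Q = 5.1750e+05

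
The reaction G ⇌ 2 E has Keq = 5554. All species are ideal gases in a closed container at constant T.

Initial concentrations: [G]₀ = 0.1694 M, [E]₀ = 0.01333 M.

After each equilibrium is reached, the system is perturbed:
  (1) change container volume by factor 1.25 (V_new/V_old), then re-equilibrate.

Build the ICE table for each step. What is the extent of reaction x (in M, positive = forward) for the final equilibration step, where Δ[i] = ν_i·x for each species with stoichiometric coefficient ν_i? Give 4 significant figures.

x = 3.5704e-06 M

Q₀ = 0.001049 vs Keq = 5554 ⇒ Q<K, forward
Step 1:
                  G         E
  Initial    0.1694   0.01333
  Change    -0.1694    0.3388
  Equil   2.2320e-05    0.3521
  solve Keq expr → x = 0.1694; check Q = 5554
Then change container volume by factor 1.25 (V_new/V_old).
Step 2:
                  G         E
  Initial 1.7856e-05    0.2817
  Change  -3.5704e-06 7.1409e-06
  Equil   1.4285e-05    0.2817
  solve Keq expr → x = 3.5704e-06; check Q = 5554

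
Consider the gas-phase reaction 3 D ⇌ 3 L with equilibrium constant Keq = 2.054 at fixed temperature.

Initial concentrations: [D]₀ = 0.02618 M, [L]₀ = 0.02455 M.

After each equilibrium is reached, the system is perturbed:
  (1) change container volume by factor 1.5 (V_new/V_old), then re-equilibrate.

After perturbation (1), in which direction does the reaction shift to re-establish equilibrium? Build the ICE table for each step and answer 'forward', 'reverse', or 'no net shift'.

Direction: no net shift

Q₀ = 0.8246 vs Keq = 2.054 ⇒ Q<K, forward
Step 1:
                   D          L
  Initial    0.02618    0.02455
  Change   -0.003843   0.003843
  Equil      0.02234    0.02839
  solve Keq expr → x = 0.001281; check Q = 2.054
Then change container volume by factor 1.5 (V_new/V_old).
Step 2:
                   D          L
  Initial    0.01489    0.01893
  Change           0          0
  Equil      0.01489    0.01893
  solve Keq expr → x = 0; check Q = 2.054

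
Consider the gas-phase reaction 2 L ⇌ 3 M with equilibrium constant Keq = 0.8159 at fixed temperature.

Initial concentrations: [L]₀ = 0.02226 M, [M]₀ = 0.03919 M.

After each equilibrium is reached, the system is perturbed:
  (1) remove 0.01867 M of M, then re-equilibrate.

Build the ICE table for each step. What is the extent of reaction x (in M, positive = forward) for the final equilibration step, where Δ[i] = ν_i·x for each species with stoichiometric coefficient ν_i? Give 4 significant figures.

x = 0.002174 M

Q₀ = 0.1215 vs Keq = 0.8159 ⇒ Q<K, forward
Step 1:
                   L          M
  init       0.02226    0.03919
  Δ        -0.008917    0.01338
  eq         0.01334    0.05257
  solve Keq expr → x = 0.004459; check Q = 0.8159
Then remove 0.01867 M of M.
Step 2:
                   L          M
  init       0.01334     0.0339
  Δ        -0.004347   0.006521
  eq        0.008995    0.04042
  solve Keq expr → x = 0.002174; check Q = 0.8159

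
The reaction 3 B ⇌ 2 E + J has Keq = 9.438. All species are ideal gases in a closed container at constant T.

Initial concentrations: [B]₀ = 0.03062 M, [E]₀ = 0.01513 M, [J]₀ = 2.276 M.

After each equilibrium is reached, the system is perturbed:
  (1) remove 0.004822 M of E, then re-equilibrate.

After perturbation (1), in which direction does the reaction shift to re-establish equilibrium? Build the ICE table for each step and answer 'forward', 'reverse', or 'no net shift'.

Direction: forward

Q₀ = 18.15 vs Keq = 9.438 ⇒ Q>K, reverse
Step 1:
                   B          E          J
  I          0.03062    0.01513      2.276
  C         0.003467  -0.002311  -0.001156
  E          0.03409    0.01282      2.275
  solve Keq expr → x = -0.001156; check Q = 9.438
Then remove 0.004822 M of E.
Step 2:
                   B          E          J
  I          0.03409   0.007997      2.275
  C        -0.003969   0.002646   0.001323
  E          0.03012    0.01064      2.276
  solve Keq expr → x = 0.001323; check Q = 9.438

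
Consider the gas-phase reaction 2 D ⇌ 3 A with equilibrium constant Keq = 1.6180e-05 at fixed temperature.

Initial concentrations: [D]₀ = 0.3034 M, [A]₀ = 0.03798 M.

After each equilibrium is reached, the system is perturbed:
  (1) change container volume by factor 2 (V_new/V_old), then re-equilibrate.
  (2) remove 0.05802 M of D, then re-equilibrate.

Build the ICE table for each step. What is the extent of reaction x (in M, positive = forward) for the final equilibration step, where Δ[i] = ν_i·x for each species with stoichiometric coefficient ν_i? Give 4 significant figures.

Q₀ = 5.9516e-04 vs Keq = 1.6180e-05 ⇒ Q>K, reverse
Step 1:
                   D          A
  I           0.3034    0.03798
  C          0.01742   -0.02613
  E           0.3208    0.01185
  solve Keq expr → x = -0.008709; check Q = 1.6180e-05
Then change container volume by factor 2 (V_new/V_old).
Step 2:
                   D          A
  I           0.1604   0.005927
  C        -0.001006   0.001509
  E           0.1594   0.007436
  solve Keq expr → x = 5.0306e-04; check Q = 1.6180e-05
Then remove 0.05802 M of D.
Step 3:
                   D          A
  I           0.1014   0.007436
  C         0.001261  -0.001891
  E           0.1026   0.005545
  solve Keq expr → x = -6.3033e-04; check Q = 1.6180e-05

x = -6.3033e-04 M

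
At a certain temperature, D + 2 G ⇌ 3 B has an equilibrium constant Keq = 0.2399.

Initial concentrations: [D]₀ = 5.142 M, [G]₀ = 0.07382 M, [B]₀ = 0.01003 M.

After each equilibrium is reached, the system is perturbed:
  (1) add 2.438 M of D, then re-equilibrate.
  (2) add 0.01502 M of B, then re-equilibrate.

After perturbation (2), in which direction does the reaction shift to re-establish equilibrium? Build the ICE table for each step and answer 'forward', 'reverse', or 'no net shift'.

Q₀ = 3.6010e-05 vs Keq = 0.2399 ⇒ Q<K, forward
Step 1:
                    D           G           B
  Initial       5.142     0.07382     0.01003
  Change     -0.02545     -0.0509     0.07635
  Equil         5.117     0.02292     0.08638
  solve Keq expr → x = 0.02545; check Q = 0.2399
Then add 2.438 M of D.
Step 2:
                    D           G           B
  Initial       7.555     0.02292     0.08638
  Change    -0.001354   -0.002709    0.004063
  Equil         7.553     0.02021     0.09045
  solve Keq expr → x = 0.001354; check Q = 0.2399
Then add 0.01502 M of B.
Step 3:
                    D           G           B
  Initial       7.553     0.02021      0.1055
  Change     0.001704    0.003407   -0.005111
  Equil         7.555     0.02362      0.1004
  solve Keq expr → x = -0.001704; check Q = 0.2399

Direction: reverse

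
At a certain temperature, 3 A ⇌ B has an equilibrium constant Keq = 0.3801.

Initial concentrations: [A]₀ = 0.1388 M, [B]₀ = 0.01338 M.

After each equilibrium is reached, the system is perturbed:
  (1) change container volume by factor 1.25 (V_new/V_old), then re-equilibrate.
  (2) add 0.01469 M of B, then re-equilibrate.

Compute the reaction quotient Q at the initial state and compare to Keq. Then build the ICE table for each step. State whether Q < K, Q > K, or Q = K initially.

Q₀ = 5.004 vs Keq = 0.3801 ⇒ Q>K, reverse
Step 1:
                   A          B
  init        0.1388    0.01338
  Δ          0.03423   -0.01141
  eq           0.173   0.001969
  solve Keq expr → x = -0.01141; check Q = 0.3801
Then change container volume by factor 1.25 (V_new/V_old).
Step 2:
                   A          B
  init        0.1384   0.001575
  Δ         0.001596 -5.3185e-04
  eq            0.14   0.001043
  solve Keq expr → x = -5.3185e-04; check Q = 0.3801
Then add 0.01469 M of B.
Step 3:
                   A          B
  init          0.14    0.01573
  Δ          0.04049    -0.0135
  eq          0.1805   0.002236
  solve Keq expr → x = -0.0135; check Q = 0.3801

Q₀ = 5.004; Q > K (proceeds reverse)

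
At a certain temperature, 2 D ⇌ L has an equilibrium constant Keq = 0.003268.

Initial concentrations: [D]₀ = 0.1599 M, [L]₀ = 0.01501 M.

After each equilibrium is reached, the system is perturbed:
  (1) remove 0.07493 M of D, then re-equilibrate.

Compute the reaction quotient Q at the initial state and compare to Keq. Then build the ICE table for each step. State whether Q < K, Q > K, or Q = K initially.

Q₀ = 0.5871; Q > K (proceeds reverse)

Q₀ = 0.5871 vs Keq = 0.003268 ⇒ Q>K, reverse
Step 1:
                    D           L
  I            0.1599     0.01501
  C           0.02978    -0.01489
  E            0.1897  1.1758e-04
  solve Keq expr → x = -0.01489; check Q = 0.003268
Then remove 0.07493 M of D.
Step 2:
                    D           L
  I            0.1148  1.1758e-04
  C        1.4887e-04 -7.4437e-05
  E            0.1149  4.3147e-05
  solve Keq expr → x = -7.4437e-05; check Q = 0.003268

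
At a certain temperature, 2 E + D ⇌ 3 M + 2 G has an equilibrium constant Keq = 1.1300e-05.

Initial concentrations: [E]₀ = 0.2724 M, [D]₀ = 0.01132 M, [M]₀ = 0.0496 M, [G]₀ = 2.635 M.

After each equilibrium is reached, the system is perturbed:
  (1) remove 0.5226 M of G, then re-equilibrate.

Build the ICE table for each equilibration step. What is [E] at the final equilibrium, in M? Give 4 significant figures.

[E]_eq = 0.3042 M

Q₀ = 1.009 vs Keq = 1.1300e-05 ⇒ Q>K, reverse
Step 1:
                   E          D          M          G
  Initial     0.2724    0.01132     0.0496      2.635
  Change     0.03199    0.01599   -0.04798   -0.03199
  Equil       0.3044    0.02731   0.001616      2.603
  solve Keq expr → x = -0.01599; check Q = 1.1300e-05
Then remove 0.5226 M of G.
Step 2:
                   E          D          M          G
  Initial     0.3044    0.02731   0.001616       2.08
  Change  -1.7176e-04 -8.5879e-05 2.5764e-04 1.7176e-04
  Equil       0.3042    0.02723   0.001874      2.081
  solve Keq expr → x = 8.5879e-05; check Q = 1.1300e-05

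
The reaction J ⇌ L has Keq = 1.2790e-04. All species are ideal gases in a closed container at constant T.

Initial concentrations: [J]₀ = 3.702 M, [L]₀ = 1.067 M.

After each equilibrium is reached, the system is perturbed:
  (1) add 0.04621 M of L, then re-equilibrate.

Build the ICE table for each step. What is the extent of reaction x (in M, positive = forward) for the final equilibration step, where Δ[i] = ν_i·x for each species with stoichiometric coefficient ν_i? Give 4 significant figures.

Q₀ = 0.2882 vs Keq = 1.2790e-04 ⇒ Q>K, reverse
Step 1:
                  J         L
  I           3.702     1.067
  C           1.066    -1.066
  E           4.768 6.0988e-04
  solve Keq expr → x = -1.066; check Q = 1.2790e-04
Then add 0.04621 M of L.
Step 2:
                  J         L
  I           4.768   0.04682
  C          0.0462   -0.0462
  E           4.815 6.1579e-04
  solve Keq expr → x = -0.0462; check Q = 1.2790e-04

x = -0.0462 M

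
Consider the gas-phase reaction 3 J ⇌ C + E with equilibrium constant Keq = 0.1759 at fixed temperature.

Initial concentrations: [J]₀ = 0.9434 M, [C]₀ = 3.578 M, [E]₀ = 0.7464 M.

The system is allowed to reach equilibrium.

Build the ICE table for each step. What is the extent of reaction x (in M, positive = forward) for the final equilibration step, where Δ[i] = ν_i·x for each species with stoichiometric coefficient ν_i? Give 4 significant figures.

Q₀ = 3.181 vs Keq = 0.1759 ⇒ Q>K, reverse
Step 1:
                   J          C          E
  init        0.9434      3.578     0.7464
  Δ            1.015    -0.3384    -0.3384
  eq           1.959       3.24      0.408
  solve Keq expr → x = -0.3384; check Q = 0.1759

x = -0.3384 M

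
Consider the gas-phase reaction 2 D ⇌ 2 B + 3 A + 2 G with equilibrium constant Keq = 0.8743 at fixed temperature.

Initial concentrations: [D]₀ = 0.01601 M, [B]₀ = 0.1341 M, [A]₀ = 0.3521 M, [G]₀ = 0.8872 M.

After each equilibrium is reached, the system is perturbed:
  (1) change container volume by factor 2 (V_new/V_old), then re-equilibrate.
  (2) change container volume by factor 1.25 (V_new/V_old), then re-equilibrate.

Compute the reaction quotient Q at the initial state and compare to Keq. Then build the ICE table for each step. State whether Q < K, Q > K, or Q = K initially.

Q₀ = 2.411; Q > K (proceeds reverse)

Q₀ = 2.411 vs Keq = 0.8743 ⇒ Q>K, reverse
Step 1:
                    D           B           A           G
  init        0.01601      0.1341      0.3521      0.8872
  Δ           0.00764    -0.00764    -0.01146    -0.00764
  eq          0.02365      0.1265      0.3406      0.8796
  solve Keq expr → x = -0.00382; check Q = 0.8743
Then change container volume by factor 2 (V_new/V_old).
Step 2:
                    D           B           A           G
  init        0.01183     0.06323      0.1703      0.4398
  Δ         -0.009086    0.009086     0.01363    0.009086
  eq         0.002739     0.07232      0.1839      0.4489
  solve Keq expr → x = 0.004543; check Q = 0.8743
Then change container volume by factor 1.25 (V_new/V_old).
Step 3:
                    D           B           A           G
  init       0.002191     0.05785      0.1472      0.3591
  Δ       -8.9667e-04  8.9667e-04    0.001345  8.9667e-04
  eq         0.001294     0.05875      0.1485        0.36
  solve Keq expr → x = 4.4833e-04; check Q = 0.8743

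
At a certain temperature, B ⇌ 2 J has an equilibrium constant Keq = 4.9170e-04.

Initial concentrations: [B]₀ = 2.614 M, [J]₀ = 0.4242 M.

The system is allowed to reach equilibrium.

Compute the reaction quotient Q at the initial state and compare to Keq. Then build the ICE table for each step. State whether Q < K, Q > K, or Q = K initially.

Q₀ = 0.06884 vs Keq = 4.9170e-04 ⇒ Q>K, reverse
Step 1:
                    B           J
  Initial       2.614      0.4242
  Change       0.1935      -0.387
  Equil         2.808     0.03715
  solve Keq expr → x = -0.1935; check Q = 4.9170e-04

Q₀ = 0.06884; Q > K (proceeds reverse)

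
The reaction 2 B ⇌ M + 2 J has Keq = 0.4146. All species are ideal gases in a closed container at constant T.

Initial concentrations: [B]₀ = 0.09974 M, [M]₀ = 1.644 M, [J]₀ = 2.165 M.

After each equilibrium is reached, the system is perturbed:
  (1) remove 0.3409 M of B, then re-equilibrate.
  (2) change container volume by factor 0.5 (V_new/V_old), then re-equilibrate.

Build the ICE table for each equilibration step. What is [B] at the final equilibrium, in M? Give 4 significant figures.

Q₀ = 774.6 vs Keq = 0.4146 ⇒ Q>K, reverse
Step 1:
                    B           M           J
  init        0.09974       1.644       2.165
  Δ             1.279     -0.6396      -1.279
  eq            1.379       1.004      0.8859
  solve Keq expr → x = -0.6396; check Q = 0.4146
Then remove 0.3409 M of B.
Step 2:
                    B           M           J
  init          1.038       1.004      0.8859
  Δ            0.1193    -0.05964     -0.1193
  eq            1.157      0.9448      0.7666
  solve Keq expr → x = -0.05964; check Q = 0.4146
Then change container volume by factor 0.5 (V_new/V_old).
Step 3:
                    B           M           J
  init          2.314        1.89       1.533
  Δ            0.2741     -0.1371     -0.2741
  eq            2.589       1.753       1.259
  solve Keq expr → x = -0.1371; check Q = 0.4146

[B]_eq = 2.589 M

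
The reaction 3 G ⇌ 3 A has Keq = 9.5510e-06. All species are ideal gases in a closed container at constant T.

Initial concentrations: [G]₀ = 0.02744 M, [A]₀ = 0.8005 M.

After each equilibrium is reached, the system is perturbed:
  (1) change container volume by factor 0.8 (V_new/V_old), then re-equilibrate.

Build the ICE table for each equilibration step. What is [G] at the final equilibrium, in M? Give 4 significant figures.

[G]_eq = 1.013 M

Q₀ = 2.4827e+04 vs Keq = 9.5510e-06 ⇒ Q>K, reverse
Step 1:
                    G           A
  Initial     0.02744      0.8005
  Change       0.7833     -0.7833
  Equil        0.8107      0.0172
  solve Keq expr → x = -0.2611; check Q = 9.5510e-06
Then change container volume by factor 0.8 (V_new/V_old).
Step 2:
                    G           A
  Initial       1.013      0.0215
  Change            0           0
  Equil         1.013      0.0215
  solve Keq expr → x = 0; check Q = 9.5510e-06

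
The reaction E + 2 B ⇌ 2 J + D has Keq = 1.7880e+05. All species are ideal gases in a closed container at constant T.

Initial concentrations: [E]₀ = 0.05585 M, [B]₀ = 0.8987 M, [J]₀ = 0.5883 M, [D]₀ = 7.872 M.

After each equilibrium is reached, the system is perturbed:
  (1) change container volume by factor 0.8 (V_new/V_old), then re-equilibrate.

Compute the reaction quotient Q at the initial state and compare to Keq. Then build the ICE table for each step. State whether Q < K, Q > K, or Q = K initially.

Q₀ = 60.4 vs Keq = 1.7880e+05 ⇒ Q<K, forward
Step 1:
                    E           B           J           D
  init        0.05585      0.8987      0.5883       7.872
  Δ          -0.05581     -0.1116      0.1116     0.05581
  eq       3.5065e-05      0.7871      0.6999       7.928
  solve Keq expr → x = 0.05581; check Q = 1.7880e+05
Then change container volume by factor 0.8 (V_new/V_old).
Step 2:
                    E           B           J           D
  init     4.3831e-05      0.9838      0.8749        9.91
  Δ                 0           0           0           0
  eq       4.3831e-05      0.9838      0.8749        9.91
  solve Keq expr → x = 0; check Q = 1.7880e+05

Q₀ = 60.4; Q < K (proceeds forward)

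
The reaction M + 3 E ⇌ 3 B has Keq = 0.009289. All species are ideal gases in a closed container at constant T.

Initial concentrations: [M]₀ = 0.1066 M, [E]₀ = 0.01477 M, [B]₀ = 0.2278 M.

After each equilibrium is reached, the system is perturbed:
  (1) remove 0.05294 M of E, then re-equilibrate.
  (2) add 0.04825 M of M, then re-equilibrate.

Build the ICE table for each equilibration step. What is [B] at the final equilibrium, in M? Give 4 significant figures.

[B]_eq = 0.02146 M

Q₀ = 3.4416e+04 vs Keq = 0.009289 ⇒ Q>K, reverse
Step 1:
                    M           E           B
  Initial      0.1066     0.01477      0.2278
  Change      0.06744      0.2023     -0.2023
  Equil         0.174      0.2171     0.02548
  solve Keq expr → x = -0.06744; check Q = 0.009289
Then remove 0.05294 M of E.
Step 2:
                    M           E           B
  Initial       0.174      0.1642     0.02548
  Change     0.001833    0.005498   -0.005498
  Equil        0.1759      0.1696     0.01998
  solve Keq expr → x = -0.001833; check Q = 0.009289
Then add 0.04825 M of M.
Step 3:
                    M           E           B
  Initial      0.2241      0.1696     0.01998
  Change  -4.9244e-04   -0.001477    0.001477
  Equil        0.2236      0.1682     0.02146
  solve Keq expr → x = 4.9244e-04; check Q = 0.009289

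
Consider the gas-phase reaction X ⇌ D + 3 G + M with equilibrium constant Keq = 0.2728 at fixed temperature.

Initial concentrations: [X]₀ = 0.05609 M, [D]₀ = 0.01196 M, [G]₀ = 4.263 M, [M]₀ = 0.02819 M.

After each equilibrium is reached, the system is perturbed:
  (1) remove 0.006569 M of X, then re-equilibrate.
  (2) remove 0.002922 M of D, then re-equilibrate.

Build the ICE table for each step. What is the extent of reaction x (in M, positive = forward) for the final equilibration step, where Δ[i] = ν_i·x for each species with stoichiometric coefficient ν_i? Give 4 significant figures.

x = 0.002011 M

Q₀ = 0.4657 vs Keq = 0.2728 ⇒ Q>K, reverse
Step 1:
                  X         D         G         M
  I         0.05609   0.01196     4.263   0.02819
  C        0.003432 -0.003432   -0.0103 -0.003432
  E         0.05952  0.008528     4.253   0.02476
  solve Keq expr → x = -0.003432; check Q = 0.2728
Then remove 0.006569 M of X.
Step 2:
                  X         D         G         M
  I         0.05295  0.008528     4.253   0.02476
  C       6.3664e-04 -6.3664e-04  -0.00191 -6.3664e-04
  E         0.05359  0.007891     4.251   0.02412
  solve Keq expr → x = -6.3664e-04; check Q = 0.2728
Then remove 0.002922 M of D.
Step 3:
                  X         D         G         M
  I         0.05359  0.004969     4.251   0.02412
  C       -0.002011  0.002011  0.006034  0.002011
  E         0.05158   0.00698     4.257   0.02613
  solve Keq expr → x = 0.002011; check Q = 0.2728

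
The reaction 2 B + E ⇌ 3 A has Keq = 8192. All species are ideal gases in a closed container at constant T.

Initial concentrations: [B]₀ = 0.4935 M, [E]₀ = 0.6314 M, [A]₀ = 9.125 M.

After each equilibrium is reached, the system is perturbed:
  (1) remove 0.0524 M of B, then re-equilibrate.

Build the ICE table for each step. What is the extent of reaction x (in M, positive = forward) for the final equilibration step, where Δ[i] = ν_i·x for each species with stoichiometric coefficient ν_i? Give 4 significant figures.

Q₀ = 4941 vs Keq = 8192 ⇒ Q<K, forward
Step 1:
                    B           E           A
  init         0.4935      0.6314       9.125
  Δ          -0.08759     -0.0438      0.1314
  eq           0.4059      0.5876       9.256
  solve Keq expr → x = 0.0438; check Q = 8192
Then remove 0.0524 M of B.
Step 2:
                    B           E           A
  init         0.3535      0.5876       9.256
  Δ           0.04142     0.02071    -0.06213
  eq           0.3949      0.6083       9.194
  solve Keq expr → x = -0.02071; check Q = 8192

x = -0.02071 M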